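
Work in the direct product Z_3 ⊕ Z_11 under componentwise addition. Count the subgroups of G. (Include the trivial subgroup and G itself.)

4

|G| = 33, so by Lagrange every subgroup order divides 33. Divisors: 1, 3, 11, 33.
Subgroups by order — order 1: 1; order 3: 1; order 11: 1; order 33: 1.
Total: 1 + 1 + 1 + 1 = 4.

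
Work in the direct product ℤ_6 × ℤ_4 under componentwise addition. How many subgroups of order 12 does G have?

|G| = 24 and 12 | 24, so subgroups of order 12 are possible by Lagrange.
The subgroups of order 12 are: {(0,0), (0,1), (0,2), (0,3), (2,0), (2,1), (2,2), (2,3), (4,0), (4,1), (4,2), (4,3)}; {(0,0), (0,2), (1,0), (1,2), (2,0), (2,2), (3,0), (3,2), (4,0), (4,2), (5,0), (5,2)}; {(0,0), (0,2), (1,1), (1,3), (2,0), (2,2), (3,1), (3,3), (4,0), (4,2), (5,1), (5,3)}.
So G has 3 subgroups of order 12.

3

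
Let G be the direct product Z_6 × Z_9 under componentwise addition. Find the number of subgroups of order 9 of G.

|G| = 54 and 9 | 54, so subgroups of order 9 are possible by Lagrange.
The subgroups of order 9 are: {(0,0), (0,1), (0,2), (0,3), (0,4), (0,5), (0,6), (0,7), (0,8)}; {(0,0), (0,3), (0,6), (2,0), (2,3), (2,6), (4,0), (4,3), (4,6)}; {(0,0), (0,3), (0,6), (2,1), (2,4), (2,7), (4,2), (4,5), (4,8)}; {(0,0), (0,3), (0,6), (2,2), (2,5), (2,8), (4,1), (4,4), (4,7)}.
So G has 4 subgroups of order 9.

4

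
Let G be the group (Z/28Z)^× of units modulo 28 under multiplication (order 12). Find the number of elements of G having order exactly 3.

The elements of order 3 are: 9, 25.
That's 2.

2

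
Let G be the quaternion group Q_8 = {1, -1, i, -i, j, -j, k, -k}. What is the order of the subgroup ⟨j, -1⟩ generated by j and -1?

|⟨j⟩| = 4 and |⟨-1⟩| = 2, so |H| is a multiple of lcm(4, 2) = 4 and divides |G| = 8.
Closing under the operation: H = {1, -1, j, -j}, so |H| = 4.

4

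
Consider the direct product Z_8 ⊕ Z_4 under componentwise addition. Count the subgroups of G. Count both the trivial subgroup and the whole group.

22

|G| = 32, so by Lagrange every subgroup order divides 32. Divisors: 1, 2, 4, 8, 16, 32.
Subgroups by order — order 1: 1; order 2: 3; order 4: 7; order 8: 7; order 16: 3; order 32: 1.
Total: 1 + 3 + 7 + 7 + 3 + 1 = 22.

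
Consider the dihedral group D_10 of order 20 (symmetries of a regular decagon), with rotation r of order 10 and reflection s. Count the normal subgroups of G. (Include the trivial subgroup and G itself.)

G has 22 subgroups. Checking conjugation-invariance by order — order 1: 1/1 normal; order 2: 1/11 normal; order 4: 0/5 normal; order 5: 1/1 normal; order 10: 3/3 normal; order 20: 1/1 normal.
Total normal subgroups: 7.

7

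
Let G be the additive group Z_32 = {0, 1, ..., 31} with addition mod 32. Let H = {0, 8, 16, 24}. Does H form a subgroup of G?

|H| = 4 divides |G| = 32, consistent with Lagrange.
H contains the identity, every element's inverse is in H, and H is closed under +: it is a subgroup.
In fact H = ⟨8⟩.

Yes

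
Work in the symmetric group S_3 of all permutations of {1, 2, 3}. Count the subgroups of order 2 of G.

|G| = 6 and 2 | 6, so subgroups of order 2 are possible by Lagrange.
The subgroups of order 2 are: {e, (1 2)}; {e, (1 3)}; {e, (2 3)}.
So G has 3 subgroups of order 2.

3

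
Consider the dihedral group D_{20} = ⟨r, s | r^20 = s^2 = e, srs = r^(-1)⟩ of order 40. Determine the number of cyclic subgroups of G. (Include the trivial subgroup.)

A cyclic subgroup of order d is generated by each of its φ(d) elements of order d, so the cyclic subgroups of order d number (#elements of order d)/φ(d).
Cyclic subgroups by order — order 1: 1; order 2: 21; order 4: 1; order 5: 1; order 10: 1; order 20: 1.
Total: 26.

26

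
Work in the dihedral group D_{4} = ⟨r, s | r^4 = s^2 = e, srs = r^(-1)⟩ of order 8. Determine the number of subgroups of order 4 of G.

|G| = 8 and 4 | 8, so subgroups of order 4 are possible by Lagrange.
The subgroups of order 4 are: {e, r, r^2, r^3}; {e, r^2, s, r^2s}; {e, r^2, rs, r^3s}.
So G has 3 subgroups of order 4.

3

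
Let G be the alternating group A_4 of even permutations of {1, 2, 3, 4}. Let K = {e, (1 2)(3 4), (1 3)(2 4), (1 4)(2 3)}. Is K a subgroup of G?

Yes

|K| = 4 divides |G| = 12, consistent with Lagrange.
K contains the identity, every element's inverse is in K, and K is closed under ∘: it is a subgroup.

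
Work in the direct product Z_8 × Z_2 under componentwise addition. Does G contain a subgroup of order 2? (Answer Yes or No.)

2 | 16. A subgroup of order 2 is {(0,0), (0,1)}.

Yes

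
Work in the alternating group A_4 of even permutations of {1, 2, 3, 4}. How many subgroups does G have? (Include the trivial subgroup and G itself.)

|G| = 12, so by Lagrange every subgroup order divides 12. Divisors: 1, 2, 3, 4, 6, 12.
Subgroups by order — order 1: 1; order 2: 3; order 3: 4; order 4: 1; order 6: 0; order 12: 1.
Total: 1 + 3 + 4 + 1 + 0 + 1 = 10.

10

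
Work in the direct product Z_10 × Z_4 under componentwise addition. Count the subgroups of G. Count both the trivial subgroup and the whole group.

|G| = 40, so by Lagrange every subgroup order divides 40. Divisors: 1, 2, 4, 5, 8, 10, 20, 40.
Subgroups by order — order 1: 1; order 2: 3; order 4: 3; order 5: 1; order 8: 1; order 10: 3; order 20: 3; order 40: 1.
Total: 1 + 3 + 3 + 1 + 1 + 3 + 3 + 1 = 16.

16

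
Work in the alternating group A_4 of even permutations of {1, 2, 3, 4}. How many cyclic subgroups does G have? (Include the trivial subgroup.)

8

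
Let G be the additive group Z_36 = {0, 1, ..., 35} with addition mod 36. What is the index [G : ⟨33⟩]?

|⟨33⟩| = 12 and |G| = 36.
By Lagrange, [G : H] = |G|/|H| = 36/12 = 3.

3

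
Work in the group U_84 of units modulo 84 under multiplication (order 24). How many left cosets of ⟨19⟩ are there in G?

|⟨19⟩| = 6 and |G| = 24.
By Lagrange, [G : H] = |G|/|H| = 24/6 = 4.

4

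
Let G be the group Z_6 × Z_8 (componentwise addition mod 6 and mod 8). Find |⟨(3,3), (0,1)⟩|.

16

|⟨(3,3)⟩| = 8 and |⟨(0,1)⟩| = 8, so |H| is a multiple of lcm(8, 8) = 8 and divides |G| = 48.
Closing under the operation: H = {(0,0), (0,1), (0,2), (0,3), (0,4), (0,5), (0,6), (0,7), (3,0), (3,1), (3,2), (3,3), (3,4), (3,5), (3,6), (3,7)}, so |H| = 16.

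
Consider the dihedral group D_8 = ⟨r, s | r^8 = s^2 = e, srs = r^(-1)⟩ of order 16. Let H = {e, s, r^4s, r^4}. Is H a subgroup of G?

Yes

|H| = 4 divides |G| = 16, consistent with Lagrange.
H contains the identity, every element's inverse is in H, and H is closed under ·: it is a subgroup.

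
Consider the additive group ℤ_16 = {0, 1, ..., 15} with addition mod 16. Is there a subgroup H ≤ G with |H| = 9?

No

9 does not divide |G| = 16, so by Lagrange no subgroup of order 9 exists.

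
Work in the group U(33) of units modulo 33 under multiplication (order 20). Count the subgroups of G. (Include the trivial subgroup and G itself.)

10

|G| = 20, so by Lagrange every subgroup order divides 20. Divisors: 1, 2, 4, 5, 10, 20.
Subgroups by order — order 1: 1; order 2: 3; order 4: 1; order 5: 1; order 10: 3; order 20: 1.
Total: 1 + 3 + 1 + 1 + 3 + 1 = 10.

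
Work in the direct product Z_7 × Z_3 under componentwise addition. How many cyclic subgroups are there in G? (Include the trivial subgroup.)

4

Each element a generates a cyclic subgroup ⟨a⟩; distinct elements may generate the same one (a cyclic group of order d has φ(d) generators).
Cyclic subgroups by order — order 1: 1; order 3: 1; order 7: 1; order 21: 1.
Total: 4.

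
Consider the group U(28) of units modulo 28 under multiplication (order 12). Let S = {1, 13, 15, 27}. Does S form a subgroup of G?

Yes

|S| = 4 divides |G| = 12, consistent with Lagrange.
S contains the identity, every element's inverse is in S, and S is closed under ·: it is a subgroup.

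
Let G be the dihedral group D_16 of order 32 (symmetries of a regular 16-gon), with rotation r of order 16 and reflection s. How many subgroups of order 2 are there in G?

17

|G| = 32 and 2 | 32, so subgroups of order 2 are possible by Lagrange.
The subgroups of order 2 are: {e, r^10s}; {e, r^11s}; {e, r^12s}; {e, r^13s}; … (17 in all).
So G has 17 subgroups of order 2.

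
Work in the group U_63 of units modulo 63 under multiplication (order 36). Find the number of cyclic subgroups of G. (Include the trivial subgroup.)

20

Group the elements of G by the cyclic subgroup they generate; each cyclic subgroup of order d accounts for φ(d) elements.
Cyclic subgroups by order — order 1: 1; order 2: 3; order 3: 4; order 6: 12.
Total: 20.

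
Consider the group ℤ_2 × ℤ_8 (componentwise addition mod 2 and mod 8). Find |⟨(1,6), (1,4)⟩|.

8

|⟨(1,6)⟩| = 4 and |⟨(1,4)⟩| = 2, so |H| is a multiple of lcm(4, 2) = 4 and divides |G| = 16.
Closing under the operation: H = {(0,0), (0,2), (0,4), (0,6), (1,0), (1,2), (1,4), (1,6)}, so |H| = 8.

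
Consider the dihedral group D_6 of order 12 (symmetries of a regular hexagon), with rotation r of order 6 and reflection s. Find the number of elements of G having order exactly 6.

The elements of order 6 are: r, r^5.
That's 2.

2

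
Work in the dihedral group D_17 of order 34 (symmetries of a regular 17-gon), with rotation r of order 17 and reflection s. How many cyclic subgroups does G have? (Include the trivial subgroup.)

19

Each element a generates a cyclic subgroup ⟨a⟩; distinct elements may generate the same one (a cyclic group of order d has φ(d) generators).
Cyclic subgroups by order — order 1: 1; order 2: 17; order 17: 1.
Total: 19.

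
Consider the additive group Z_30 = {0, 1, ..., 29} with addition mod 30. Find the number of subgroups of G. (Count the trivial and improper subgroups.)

Subgroups of the cyclic group Z_30 correspond bijectively to divisors of 30.
Divisors of 30: 1, 2, 3, 5, 6, 10, 15, 30.
So Z_30 has 8 subgroups.

8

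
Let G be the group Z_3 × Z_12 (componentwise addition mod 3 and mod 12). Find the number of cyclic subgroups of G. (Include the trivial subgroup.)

15

Group the elements of G by the cyclic subgroup they generate; each cyclic subgroup of order d accounts for φ(d) elements.
Cyclic subgroups by order — order 1: 1; order 2: 1; order 3: 4; order 4: 1; order 6: 4; order 12: 4.
Total: 15.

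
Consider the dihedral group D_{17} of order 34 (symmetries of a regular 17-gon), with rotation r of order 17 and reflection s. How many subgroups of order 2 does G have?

|G| = 34 and 2 | 34, so subgroups of order 2 are possible by Lagrange.
The subgroups of order 2 are: {e, r^10s}; {e, r^11s}; {e, r^12s}; {e, r^13s}; … (17 in all).
So G has 17 subgroups of order 2.

17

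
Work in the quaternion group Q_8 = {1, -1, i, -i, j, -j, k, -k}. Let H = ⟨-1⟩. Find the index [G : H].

4

|⟨-1⟩| = 2 and |G| = 8.
By Lagrange, [G : H] = |G|/|H| = 8/2 = 4.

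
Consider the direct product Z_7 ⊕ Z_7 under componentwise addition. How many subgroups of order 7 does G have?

|G| = 49 and 7 | 49, so subgroups of order 7 are possible by Lagrange.
The subgroups of order 7 are: {(0,0), (0,1), (0,2), (0,3), (0,4), (0,5), (0,6)}; {(0,0), (1,0), (2,0), (3,0), (4,0), (5,0), (6,0)}; {(0,0), (1,1), (2,2), (3,3), (4,4), (5,5), (6,6)}; {(0,0), (1,2), (2,4), (3,6), (4,1), (5,3), (6,5)}; … (8 in all).
So G has 8 subgroups of order 7.

8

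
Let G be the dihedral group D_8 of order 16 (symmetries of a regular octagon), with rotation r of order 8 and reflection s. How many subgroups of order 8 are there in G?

3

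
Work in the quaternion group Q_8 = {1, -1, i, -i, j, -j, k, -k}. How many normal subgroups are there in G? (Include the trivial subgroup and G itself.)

G has 6 subgroups. Checking conjugation-invariance by order — order 1: 1/1 normal; order 2: 1/1 normal; order 4: 3/3 normal; order 8: 1/1 normal.
Total normal subgroups: 6.

6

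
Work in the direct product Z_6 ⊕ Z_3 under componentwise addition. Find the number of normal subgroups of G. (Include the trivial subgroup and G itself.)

12

G is abelian, so every subgroup is normal.
G has 12 subgroups in total, hence 12 normal subgroups.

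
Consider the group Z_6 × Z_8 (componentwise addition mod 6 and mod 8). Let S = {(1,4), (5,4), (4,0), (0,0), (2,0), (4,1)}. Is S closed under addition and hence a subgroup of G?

(4,1) ∈ S but its inverse (2,7) ∉ S, so S is not a subgroup.

No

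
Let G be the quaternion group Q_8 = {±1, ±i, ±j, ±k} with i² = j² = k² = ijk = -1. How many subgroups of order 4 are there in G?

|G| = 8 and 4 | 8, so subgroups of order 4 are possible by Lagrange.
The subgroups of order 4 are: {1, -1, i, -i}; {1, -1, j, -j}; {1, -1, k, -k}.
So G has 3 subgroups of order 4.

3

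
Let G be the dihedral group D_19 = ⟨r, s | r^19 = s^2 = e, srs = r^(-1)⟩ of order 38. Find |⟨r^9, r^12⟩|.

19

|⟨r^9⟩| = 19 and |⟨r^12⟩| = 19, so |H| is a multiple of lcm(19, 19) = 19 and divides |G| = 38.
Closing under the operation: H = {e, r, r^2, r^3, r^4, r^5, r^6, r^7, r^8, r^9, r^10, r^11, r^12, r^13, r^14, r^15, r^16, r^17, r^18}, so |H| = 19.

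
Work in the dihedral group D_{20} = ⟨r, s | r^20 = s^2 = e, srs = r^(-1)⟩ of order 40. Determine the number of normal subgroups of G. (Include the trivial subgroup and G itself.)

9

G has 48 subgroups. Checking conjugation-invariance by order — order 1: 1/1 normal; order 2: 1/21 normal; order 4: 1/11 normal; order 5: 1/1 normal; order 8: 0/5 normal; order 10: 1/5 normal; order 20: 3/3 normal; order 40: 1/1 normal.
Total normal subgroups: 9.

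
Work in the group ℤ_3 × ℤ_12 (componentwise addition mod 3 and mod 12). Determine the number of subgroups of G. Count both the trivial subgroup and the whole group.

18

|G| = 36, so by Lagrange every subgroup order divides 36. Divisors: 1, 2, 3, 4, 6, 9, 12, 18, 36.
Subgroups by order — order 1: 1; order 2: 1; order 3: 4; order 4: 1; order 6: 4; order 9: 1; order 12: 4; order 18: 1; order 36: 1.
Total: 1 + 1 + 4 + 1 + 4 + 1 + 4 + 1 + 1 = 18.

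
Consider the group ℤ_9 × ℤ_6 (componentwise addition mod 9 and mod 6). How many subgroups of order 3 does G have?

|G| = 54 and 3 | 54, so subgroups of order 3 are possible by Lagrange.
The subgroups of order 3 are: {(0,0), (0,2), (0,4)}; {(0,0), (3,0), (6,0)}; {(0,0), (3,2), (6,4)}; {(0,0), (3,4), (6,2)}.
So G has 4 subgroups of order 3.

4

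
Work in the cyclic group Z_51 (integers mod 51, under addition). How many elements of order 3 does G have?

2

In a cyclic group of order 51, the number of elements of order d (for d | 51) is φ(d).
φ(3) = 2.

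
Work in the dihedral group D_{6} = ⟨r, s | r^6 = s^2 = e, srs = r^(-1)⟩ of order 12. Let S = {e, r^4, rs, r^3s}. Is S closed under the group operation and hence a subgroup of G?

r^4 ∈ S but its inverse r^2 ∉ S, so S is not a subgroup.

No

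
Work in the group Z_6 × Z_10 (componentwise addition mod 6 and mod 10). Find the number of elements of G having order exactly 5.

4

An element (a,b) has order lcm(ord(a), ord(b)); count pairs with lcm equal to 5.
Enumerating gives 4 such elements.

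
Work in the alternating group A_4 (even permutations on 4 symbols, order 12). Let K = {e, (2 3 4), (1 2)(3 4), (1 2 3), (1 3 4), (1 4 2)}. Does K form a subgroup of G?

No

(1 3 4) ∈ K but its inverse (1 4 3) ∉ K, so K is not a subgroup.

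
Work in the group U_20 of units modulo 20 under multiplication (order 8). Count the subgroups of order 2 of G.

3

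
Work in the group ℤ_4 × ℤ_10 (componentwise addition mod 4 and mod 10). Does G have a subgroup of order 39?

No

39 does not divide |G| = 40, so by Lagrange no subgroup of order 39 exists.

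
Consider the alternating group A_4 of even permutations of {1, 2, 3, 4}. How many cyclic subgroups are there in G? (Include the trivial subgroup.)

A cyclic subgroup of order d is generated by each of its φ(d) elements of order d, so the cyclic subgroups of order d number (#elements of order d)/φ(d).
Cyclic subgroups by order — order 1: 1; order 2: 3; order 3: 4.
Total: 8.

8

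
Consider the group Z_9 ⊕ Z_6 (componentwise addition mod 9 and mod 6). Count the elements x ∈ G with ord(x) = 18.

18

An element (a,b) has order lcm(ord(a), ord(b)); count pairs with lcm equal to 18.
Enumerating gives 18 such elements.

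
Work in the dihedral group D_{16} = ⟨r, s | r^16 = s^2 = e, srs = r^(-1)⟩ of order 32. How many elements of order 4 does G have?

2

The elements of order 4 are: r^4, r^12.
That's 2.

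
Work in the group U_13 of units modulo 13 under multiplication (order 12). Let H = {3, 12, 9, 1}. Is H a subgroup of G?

Closure fails: 3 · 12 = 10 ∉ H. So H is not a subgroup.

No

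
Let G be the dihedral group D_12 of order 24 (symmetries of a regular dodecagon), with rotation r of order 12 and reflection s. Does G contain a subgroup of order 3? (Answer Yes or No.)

Yes

3 | 24. A subgroup of order 3 is {e, r^4, r^8}.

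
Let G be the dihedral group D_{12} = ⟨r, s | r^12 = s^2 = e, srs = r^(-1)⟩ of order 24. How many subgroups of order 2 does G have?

13

|G| = 24 and 2 | 24, so subgroups of order 2 are possible by Lagrange.
The subgroups of order 2 are: {e, r^10s}; {e, r^11s}; {e, r^2s}; {e, r^3s}; … (13 in all).
So G has 13 subgroups of order 2.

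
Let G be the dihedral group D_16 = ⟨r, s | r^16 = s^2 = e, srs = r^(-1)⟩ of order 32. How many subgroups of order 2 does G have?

|G| = 32 and 2 | 32, so subgroups of order 2 are possible by Lagrange.
The subgroups of order 2 are: {e, r^10s}; {e, r^11s}; {e, r^12s}; {e, r^13s}; … (17 in all).
So G has 17 subgroups of order 2.

17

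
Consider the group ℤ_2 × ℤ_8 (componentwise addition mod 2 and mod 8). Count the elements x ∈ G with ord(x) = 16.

An element (a,b) has order lcm(ord(a), ord(b)); count pairs with lcm equal to 16.
Enumerating gives 0 such elements.

0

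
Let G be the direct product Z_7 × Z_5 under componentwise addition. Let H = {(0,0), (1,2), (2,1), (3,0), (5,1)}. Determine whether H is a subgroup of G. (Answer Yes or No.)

No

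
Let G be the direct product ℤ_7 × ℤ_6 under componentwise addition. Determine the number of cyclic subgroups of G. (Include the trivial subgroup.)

8

Group the elements of G by the cyclic subgroup they generate; each cyclic subgroup of order d accounts for φ(d) elements.
Cyclic subgroups by order — order 1: 1; order 2: 1; order 3: 1; order 6: 1; order 7: 1; order 14: 1; order 21: 1; order 42: 1.
Total: 8.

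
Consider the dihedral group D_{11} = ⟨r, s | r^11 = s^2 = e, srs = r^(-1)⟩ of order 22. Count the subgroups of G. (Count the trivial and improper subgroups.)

14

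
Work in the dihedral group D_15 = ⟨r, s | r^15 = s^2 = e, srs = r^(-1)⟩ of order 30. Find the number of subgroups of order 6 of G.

5

|G| = 30 and 6 | 30, so subgroups of order 6 are possible by Lagrange.
The subgroups of order 6 are: {e, r^5, r^10, s, r^5s, r^10s}; {e, r^5, r^10, rs, r^6s, r^11s}; {e, r^5, r^10, r^2s, r^7s, r^12s}; {e, r^5, r^10, r^3s, r^8s, r^13s}; … (5 in all).
So G has 5 subgroups of order 6.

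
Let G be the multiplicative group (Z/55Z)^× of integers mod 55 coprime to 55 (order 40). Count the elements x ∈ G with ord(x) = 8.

0

No element of G has order 8 (even though 8 | 40).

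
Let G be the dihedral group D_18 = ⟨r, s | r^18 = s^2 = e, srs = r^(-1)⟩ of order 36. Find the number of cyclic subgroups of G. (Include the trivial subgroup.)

24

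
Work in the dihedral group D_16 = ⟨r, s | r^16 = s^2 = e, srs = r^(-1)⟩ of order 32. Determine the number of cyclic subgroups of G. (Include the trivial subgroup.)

21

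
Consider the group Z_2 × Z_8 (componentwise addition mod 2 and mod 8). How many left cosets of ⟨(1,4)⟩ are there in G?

8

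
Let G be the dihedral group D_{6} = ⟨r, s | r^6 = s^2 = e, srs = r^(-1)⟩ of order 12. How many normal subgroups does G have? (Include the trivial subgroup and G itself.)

G has 16 subgroups. Checking conjugation-invariance by order — order 1: 1/1 normal; order 2: 1/7 normal; order 3: 1/1 normal; order 4: 0/3 normal; order 6: 3/3 normal; order 12: 1/1 normal.
Total normal subgroups: 7.

7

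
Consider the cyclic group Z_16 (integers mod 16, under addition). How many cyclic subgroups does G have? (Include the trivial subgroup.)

5

Each element a generates a cyclic subgroup ⟨a⟩; distinct elements may generate the same one (a cyclic group of order d has φ(d) generators).
Cyclic subgroups by order — order 1: 1; order 2: 1; order 4: 1; order 8: 1; order 16: 1.
Total: 5.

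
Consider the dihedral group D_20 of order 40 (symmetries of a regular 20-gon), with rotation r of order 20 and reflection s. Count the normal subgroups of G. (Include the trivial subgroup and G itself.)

9

G has 48 subgroups. Checking conjugation-invariance by order — order 1: 1/1 normal; order 2: 1/21 normal; order 4: 1/11 normal; order 5: 1/1 normal; order 8: 0/5 normal; order 10: 1/5 normal; order 20: 3/3 normal; order 40: 1/1 normal.
Total normal subgroups: 9.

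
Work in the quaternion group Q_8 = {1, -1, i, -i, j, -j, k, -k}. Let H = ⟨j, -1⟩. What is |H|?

4

|⟨j⟩| = 4 and |⟨-1⟩| = 2, so |H| is a multiple of lcm(4, 2) = 4 and divides |G| = 8.
Closing under the operation: H = {1, -1, j, -j}, so |H| = 4.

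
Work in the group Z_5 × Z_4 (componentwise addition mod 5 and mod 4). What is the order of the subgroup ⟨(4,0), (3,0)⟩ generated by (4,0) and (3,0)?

5

|⟨(4,0)⟩| = 5 and |⟨(3,0)⟩| = 5, so |H| is a multiple of lcm(5, 5) = 5 and divides |G| = 20.
Closing under the operation: H = {(0,0), (1,0), (2,0), (3,0), (4,0)}, so |H| = 5.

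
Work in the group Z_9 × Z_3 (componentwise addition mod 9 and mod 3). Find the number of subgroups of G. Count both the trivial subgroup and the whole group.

10

|G| = 27, so by Lagrange every subgroup order divides 27. Divisors: 1, 3, 9, 27.
Subgroups by order — order 1: 1; order 3: 4; order 9: 4; order 27: 1.
Total: 1 + 4 + 4 + 1 = 10.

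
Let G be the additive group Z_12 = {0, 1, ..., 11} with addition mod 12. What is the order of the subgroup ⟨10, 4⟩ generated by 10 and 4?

|⟨10⟩| = 6 and |⟨4⟩| = 3, so |H| is a multiple of lcm(6, 3) = 6 and divides |G| = 12.
Closing under the operation: H = {0, 2, 4, 6, 8, 10}, so |H| = 6.

6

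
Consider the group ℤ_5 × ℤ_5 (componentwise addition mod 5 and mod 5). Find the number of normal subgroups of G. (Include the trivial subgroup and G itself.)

8

G is abelian, so every subgroup is normal.
G has 8 subgroups in total, hence 8 normal subgroups.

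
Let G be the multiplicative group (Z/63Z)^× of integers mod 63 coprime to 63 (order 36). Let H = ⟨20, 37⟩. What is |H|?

18

|⟨20⟩| = 6 and |⟨37⟩| = 3, so |H| is a multiple of lcm(6, 3) = 6 and divides |G| = 36.
Closing under the operation: H = {1, 4, 5, 16, 17, 20, 22, 25, 26, 37, 38, 41, 43, 46, 47, 58, 59, 62}, so |H| = 18.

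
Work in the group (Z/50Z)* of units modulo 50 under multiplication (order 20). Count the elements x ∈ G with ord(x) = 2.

1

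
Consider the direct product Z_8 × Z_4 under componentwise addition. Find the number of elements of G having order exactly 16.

An element (a,b) has order lcm(ord(a), ord(b)); count pairs with lcm equal to 16.
Enumerating gives 0 such elements.

0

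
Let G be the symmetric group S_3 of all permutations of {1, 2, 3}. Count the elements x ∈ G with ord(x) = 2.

The elements of order 2 are: (2 3), (1 2), (1 3).
That's 3.

3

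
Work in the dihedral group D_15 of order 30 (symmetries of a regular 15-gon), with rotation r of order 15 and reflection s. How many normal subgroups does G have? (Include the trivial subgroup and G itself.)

G has 28 subgroups. Checking conjugation-invariance by order — order 1: 1/1 normal; order 2: 0/15 normal; order 3: 1/1 normal; order 5: 1/1 normal; order 6: 0/5 normal; order 10: 0/3 normal; order 15: 1/1 normal; order 30: 1/1 normal.
Total normal subgroups: 5.

5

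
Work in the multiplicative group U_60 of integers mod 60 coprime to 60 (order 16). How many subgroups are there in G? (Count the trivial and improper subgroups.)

|G| = 16, so by Lagrange every subgroup order divides 16. Divisors: 1, 2, 4, 8, 16.
Subgroups by order — order 1: 1; order 2: 7; order 4: 11; order 8: 7; order 16: 1.
Total: 1 + 7 + 11 + 7 + 1 = 27.

27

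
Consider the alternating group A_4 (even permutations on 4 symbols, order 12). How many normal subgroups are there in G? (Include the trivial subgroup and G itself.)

3

G has 10 subgroups. Checking conjugation-invariance by order — order 1: 1/1 normal; order 2: 0/3 normal; order 3: 0/4 normal; order 4: 1/1 normal; order 12: 1/1 normal.
Total normal subgroups: 3.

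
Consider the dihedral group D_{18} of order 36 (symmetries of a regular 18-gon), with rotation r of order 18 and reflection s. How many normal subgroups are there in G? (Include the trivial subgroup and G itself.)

G has 45 subgroups. Checking conjugation-invariance by order — order 1: 1/1 normal; order 2: 1/19 normal; order 3: 1/1 normal; order 4: 0/9 normal; order 6: 1/7 normal; order 9: 1/1 normal; order 12: 0/3 normal; order 18: 3/3 normal; order 36: 1/1 normal.
Total normal subgroups: 9.

9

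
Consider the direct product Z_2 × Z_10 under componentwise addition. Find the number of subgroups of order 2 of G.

|G| = 20 and 2 | 20, so subgroups of order 2 are possible by Lagrange.
The subgroups of order 2 are: {(0,0), (0,5)}; {(0,0), (1,0)}; {(0,0), (1,5)}.
So G has 3 subgroups of order 2.

3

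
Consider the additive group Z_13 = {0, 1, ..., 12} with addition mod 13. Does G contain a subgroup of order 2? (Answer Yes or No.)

2 does not divide |G| = 13, so by Lagrange no subgroup of order 2 exists.

No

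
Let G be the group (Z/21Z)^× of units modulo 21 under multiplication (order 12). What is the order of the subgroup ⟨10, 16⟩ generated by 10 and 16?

|⟨10⟩| = 6 and |⟨16⟩| = 3, so |H| is a multiple of lcm(6, 3) = 6 and divides |G| = 12.
Closing under the operation: H = {1, 4, 10, 13, 16, 19}, so |H| = 6.

6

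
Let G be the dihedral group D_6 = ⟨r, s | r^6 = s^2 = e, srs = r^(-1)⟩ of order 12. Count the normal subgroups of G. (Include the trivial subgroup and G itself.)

G has 16 subgroups. Checking conjugation-invariance by order — order 1: 1/1 normal; order 2: 1/7 normal; order 3: 1/1 normal; order 4: 0/3 normal; order 6: 3/3 normal; order 12: 1/1 normal.
Total normal subgroups: 7.

7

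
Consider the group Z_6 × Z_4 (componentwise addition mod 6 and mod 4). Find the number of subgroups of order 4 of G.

3

|G| = 24 and 4 | 24, so subgroups of order 4 are possible by Lagrange.
The subgroups of order 4 are: {(0,0), (0,1), (0,2), (0,3)}; {(0,0), (0,2), (3,0), (3,2)}; {(0,0), (0,2), (3,1), (3,3)}.
So G has 3 subgroups of order 4.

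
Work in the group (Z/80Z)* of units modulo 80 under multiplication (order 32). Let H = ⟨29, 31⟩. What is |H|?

8

|⟨29⟩| = 4 and |⟨31⟩| = 2, so |H| is a multiple of lcm(4, 2) = 4 and divides |G| = 32.
Closing under the operation: H = {1, 19, 29, 31, 41, 59, 69, 71}, so |H| = 8.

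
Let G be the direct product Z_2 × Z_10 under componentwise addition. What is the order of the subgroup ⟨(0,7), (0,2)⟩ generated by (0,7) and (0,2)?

10

|⟨(0,7)⟩| = 10 and |⟨(0,2)⟩| = 5, so |H| is a multiple of lcm(10, 5) = 10 and divides |G| = 20.
Closing under the operation: H = {(0,0), (0,1), (0,2), (0,3), (0,4), (0,5), (0,6), (0,7), (0,8), (0,9)}, so |H| = 10.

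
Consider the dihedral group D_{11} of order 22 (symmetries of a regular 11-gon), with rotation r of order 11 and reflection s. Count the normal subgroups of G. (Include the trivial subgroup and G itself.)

3

G has 14 subgroups. Checking conjugation-invariance by order — order 1: 1/1 normal; order 2: 0/11 normal; order 11: 1/1 normal; order 22: 1/1 normal.
Total normal subgroups: 3.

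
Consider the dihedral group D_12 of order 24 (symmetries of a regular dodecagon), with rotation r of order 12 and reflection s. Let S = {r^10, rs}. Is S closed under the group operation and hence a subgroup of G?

The identity e ∉ S, so S is not a subgroup.

No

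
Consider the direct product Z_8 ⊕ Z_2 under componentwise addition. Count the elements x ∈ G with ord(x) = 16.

An element (a,b) has order lcm(ord(a), ord(b)); count pairs with lcm equal to 16.
Enumerating gives 0 such elements.

0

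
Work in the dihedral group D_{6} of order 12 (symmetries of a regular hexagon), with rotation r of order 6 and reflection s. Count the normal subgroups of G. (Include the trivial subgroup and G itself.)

G has 16 subgroups. Checking conjugation-invariance by order — order 1: 1/1 normal; order 2: 1/7 normal; order 3: 1/1 normal; order 4: 0/3 normal; order 6: 3/3 normal; order 12: 1/1 normal.
Total normal subgroups: 7.

7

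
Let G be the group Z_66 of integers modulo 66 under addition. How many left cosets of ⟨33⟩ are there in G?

|⟨33⟩| = 2 and |G| = 66.
By Lagrange, [G : H] = |G|/|H| = 66/2 = 33.

33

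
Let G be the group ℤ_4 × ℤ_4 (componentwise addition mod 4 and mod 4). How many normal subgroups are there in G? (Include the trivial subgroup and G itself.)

G is abelian, so every subgroup is normal.
G has 15 subgroups in total, hence 15 normal subgroups.

15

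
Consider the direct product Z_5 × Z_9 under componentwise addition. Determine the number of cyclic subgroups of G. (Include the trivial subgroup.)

6

Each element a generates a cyclic subgroup ⟨a⟩; distinct elements may generate the same one (a cyclic group of order d has φ(d) generators).
Cyclic subgroups by order — order 1: 1; order 3: 1; order 5: 1; order 9: 1; order 15: 1; order 45: 1.
Total: 6.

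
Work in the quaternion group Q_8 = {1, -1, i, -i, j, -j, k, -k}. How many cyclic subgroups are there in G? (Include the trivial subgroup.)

5

A cyclic subgroup of order d is generated by each of its φ(d) elements of order d, so the cyclic subgroups of order d number (#elements of order d)/φ(d).
Cyclic subgroups by order — order 1: 1; order 2: 1; order 4: 3.
Total: 5.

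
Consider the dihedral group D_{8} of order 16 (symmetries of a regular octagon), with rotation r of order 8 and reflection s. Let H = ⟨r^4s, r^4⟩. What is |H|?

|⟨r^4s⟩| = 2 and |⟨r^4⟩| = 2, so |H| is a multiple of lcm(2, 2) = 2 and divides |G| = 16.
Closing under the operation: H = {e, r^4, s, r^4s}, so |H| = 4.

4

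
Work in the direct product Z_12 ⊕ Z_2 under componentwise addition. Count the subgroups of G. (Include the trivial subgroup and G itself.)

|G| = 24, so by Lagrange every subgroup order divides 24. Divisors: 1, 2, 3, 4, 6, 8, 12, 24.
Subgroups by order — order 1: 1; order 2: 3; order 3: 1; order 4: 3; order 6: 3; order 8: 1; order 12: 3; order 24: 1.
Total: 1 + 3 + 1 + 3 + 3 + 1 + 3 + 1 = 16.

16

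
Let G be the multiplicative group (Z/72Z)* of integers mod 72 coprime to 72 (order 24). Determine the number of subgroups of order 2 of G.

7

|G| = 24 and 2 | 24, so subgroups of order 2 are possible by Lagrange.
The subgroups of order 2 are: {1, 17}; {1, 19}; {1, 35}; {1, 37}; … (7 in all).
So G has 7 subgroups of order 2.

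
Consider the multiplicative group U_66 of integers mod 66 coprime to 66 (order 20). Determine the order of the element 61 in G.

10

Compute successive powers of 61 mod 66: 61, 25, 7, 31, 43, 49, 19, 37, …; 61^10 ≡ 1 (mod 66).
So |⟨61⟩| = 10.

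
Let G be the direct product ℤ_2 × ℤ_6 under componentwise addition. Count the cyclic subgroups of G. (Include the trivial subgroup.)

8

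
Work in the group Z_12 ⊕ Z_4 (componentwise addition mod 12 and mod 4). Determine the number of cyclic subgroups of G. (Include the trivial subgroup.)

20

Each element a generates a cyclic subgroup ⟨a⟩; distinct elements may generate the same one (a cyclic group of order d has φ(d) generators).
Cyclic subgroups by order — order 1: 1; order 2: 3; order 3: 1; order 4: 6; order 6: 3; order 12: 6.
Total: 20.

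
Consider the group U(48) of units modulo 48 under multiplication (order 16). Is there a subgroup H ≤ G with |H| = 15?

15 does not divide |G| = 16, so by Lagrange no subgroup of order 15 exists.

No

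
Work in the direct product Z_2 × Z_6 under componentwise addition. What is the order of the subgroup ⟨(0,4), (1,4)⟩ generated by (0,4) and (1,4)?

6

|⟨(0,4)⟩| = 3 and |⟨(1,4)⟩| = 6, so |H| is a multiple of lcm(3, 6) = 6 and divides |G| = 12.
Closing under the operation: H = {(0,0), (0,2), (0,4), (1,0), (1,2), (1,4)}, so |H| = 6.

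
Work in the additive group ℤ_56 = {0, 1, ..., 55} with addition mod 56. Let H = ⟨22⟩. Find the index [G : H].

|⟨22⟩| = 28 and |G| = 56.
By Lagrange, [G : H] = |G|/|H| = 56/28 = 2.

2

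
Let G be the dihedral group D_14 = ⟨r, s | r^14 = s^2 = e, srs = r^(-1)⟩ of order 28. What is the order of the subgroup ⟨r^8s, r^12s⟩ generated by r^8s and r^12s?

|⟨r^8s⟩| = 2 and |⟨r^12s⟩| = 2, so |H| is a multiple of lcm(2, 2) = 2 and divides |G| = 28.
Closing under the operation: H = {e, r^2, r^4, r^6, r^8, r^10, r^12, s, r^2s, r^4s, r^6s, r^8s, r^10s, r^12s}, so |H| = 14.

14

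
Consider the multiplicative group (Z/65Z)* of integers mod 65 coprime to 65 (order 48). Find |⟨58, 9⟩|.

|⟨58⟩| = 12 and |⟨9⟩| = 6, so |H| is a multiple of lcm(12, 6) = 12 and divides |G| = 48.
Closing under the operation: H = {1, 2, 4, 7, 8, 9, 14, 16, 18, 28, 29, 32, 33, 36, 37, 47, 49, 51, 56, 57, 58, 61, 63, 64}, so |H| = 24.

24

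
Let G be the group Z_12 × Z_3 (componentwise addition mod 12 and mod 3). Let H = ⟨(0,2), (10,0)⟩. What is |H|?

18

|⟨(0,2)⟩| = 3 and |⟨(10,0)⟩| = 6, so |H| is a multiple of lcm(3, 6) = 6 and divides |G| = 36.
Closing under the operation: H = {(0,0), (0,1), (0,2), (2,0), (2,1), (2,2), (4,0), (4,1), (4,2), (6,0), (6,1), (6,2), (8,0), (8,1), (8,2), (10,0), (10,1), (10,2)}, so |H| = 18.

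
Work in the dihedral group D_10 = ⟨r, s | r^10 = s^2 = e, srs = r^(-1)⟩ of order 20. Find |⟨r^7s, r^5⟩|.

4

|⟨r^7s⟩| = 2 and |⟨r^5⟩| = 2, so |H| is a multiple of lcm(2, 2) = 2 and divides |G| = 20.
Closing under the operation: H = {e, r^5, r^2s, r^7s}, so |H| = 4.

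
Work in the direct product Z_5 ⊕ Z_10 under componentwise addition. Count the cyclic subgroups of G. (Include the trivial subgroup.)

14

Group the elements of G by the cyclic subgroup they generate; each cyclic subgroup of order d accounts for φ(d) elements.
Cyclic subgroups by order — order 1: 1; order 2: 1; order 5: 6; order 10: 6.
Total: 14.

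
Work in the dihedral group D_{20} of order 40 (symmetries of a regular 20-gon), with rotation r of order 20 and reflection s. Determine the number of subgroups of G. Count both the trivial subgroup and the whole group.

|G| = 40, so by Lagrange every subgroup order divides 40. Divisors: 1, 2, 4, 5, 8, 10, 20, 40.
Subgroups by order — order 1: 1; order 2: 21; order 4: 11; order 5: 1; order 8: 5; order 10: 5; order 20: 3; order 40: 1.
Total: 1 + 21 + 11 + 1 + 5 + 5 + 3 + 1 = 48.

48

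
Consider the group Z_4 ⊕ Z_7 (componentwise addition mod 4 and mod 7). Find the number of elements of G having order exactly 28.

An element (a,b) has order lcm(ord(a), ord(b)); count pairs with lcm equal to 28.
Enumerating gives 12 such elements.

12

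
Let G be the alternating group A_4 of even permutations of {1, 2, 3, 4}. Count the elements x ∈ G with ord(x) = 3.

8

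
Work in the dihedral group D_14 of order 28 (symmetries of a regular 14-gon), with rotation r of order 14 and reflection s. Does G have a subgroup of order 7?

Yes

7 | 28. A subgroup of order 7 is {e, r^2, r^4, r^6, r^8, r^10, r^12}.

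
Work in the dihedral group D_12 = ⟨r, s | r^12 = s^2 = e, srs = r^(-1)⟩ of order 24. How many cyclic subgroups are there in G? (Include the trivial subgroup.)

Group the elements of G by the cyclic subgroup they generate; each cyclic subgroup of order d accounts for φ(d) elements.
Cyclic subgroups by order — order 1: 1; order 2: 13; order 3: 1; order 4: 1; order 6: 1; order 12: 1.
Total: 18.

18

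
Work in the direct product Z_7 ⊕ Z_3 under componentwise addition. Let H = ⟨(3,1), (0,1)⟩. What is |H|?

|⟨(3,1)⟩| = 21 and |⟨(0,1)⟩| = 3, so |H| is a multiple of lcm(21, 3) = 21 and divides |G| = 21.
Closing {(3,1), (0,1)} under the group operation gives all of G, so |H| = 21.

21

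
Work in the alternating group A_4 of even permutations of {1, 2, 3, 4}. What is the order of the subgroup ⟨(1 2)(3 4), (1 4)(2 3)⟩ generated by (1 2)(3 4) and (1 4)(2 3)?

4

|⟨(1 2)(3 4)⟩| = 2 and |⟨(1 4)(2 3)⟩| = 2, so |H| is a multiple of lcm(2, 2) = 2 and divides |G| = 12.
Closing under the operation: H = {e, (1 2)(3 4), (1 3)(2 4), (1 4)(2 3)}, so |H| = 4.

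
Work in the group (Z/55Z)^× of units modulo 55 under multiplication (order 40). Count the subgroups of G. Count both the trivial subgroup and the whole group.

16

|G| = 40, so by Lagrange every subgroup order divides 40. Divisors: 1, 2, 4, 5, 8, 10, 20, 40.
Subgroups by order — order 1: 1; order 2: 3; order 4: 3; order 5: 1; order 8: 1; order 10: 3; order 20: 3; order 40: 1.
Total: 1 + 3 + 3 + 1 + 1 + 3 + 3 + 1 = 16.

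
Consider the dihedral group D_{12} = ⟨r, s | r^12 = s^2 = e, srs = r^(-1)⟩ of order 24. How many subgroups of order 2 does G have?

13

|G| = 24 and 2 | 24, so subgroups of order 2 are possible by Lagrange.
The subgroups of order 2 are: {e, r^10s}; {e, r^11s}; {e, r^2s}; {e, r^3s}; … (13 in all).
So G has 13 subgroups of order 2.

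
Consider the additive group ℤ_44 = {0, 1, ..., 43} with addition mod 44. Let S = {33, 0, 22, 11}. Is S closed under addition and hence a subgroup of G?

Yes

|S| = 4 divides |G| = 44, consistent with Lagrange.
S contains the identity, every element's inverse is in S, and S is closed under +: it is a subgroup.
In fact S = ⟨33⟩.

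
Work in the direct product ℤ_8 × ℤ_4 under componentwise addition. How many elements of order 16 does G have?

0

An element (a,b) has order lcm(ord(a), ord(b)); count pairs with lcm equal to 16.
Enumerating gives 0 such elements.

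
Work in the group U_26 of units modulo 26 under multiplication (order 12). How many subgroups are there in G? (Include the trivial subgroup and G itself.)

|G| = 12, so by Lagrange every subgroup order divides 12. Divisors: 1, 2, 3, 4, 6, 12.
Subgroups by order — order 1: 1; order 2: 1; order 3: 1; order 4: 1; order 6: 1; order 12: 1.
Total: 1 + 1 + 1 + 1 + 1 + 1 = 6.

6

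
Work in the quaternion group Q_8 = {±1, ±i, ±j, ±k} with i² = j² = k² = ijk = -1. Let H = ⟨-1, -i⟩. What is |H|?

|⟨-1⟩| = 2 and |⟨-i⟩| = 4, so |H| is a multiple of lcm(2, 4) = 4 and divides |G| = 8.
Closing under the operation: H = {1, -1, i, -i}, so |H| = 4.

4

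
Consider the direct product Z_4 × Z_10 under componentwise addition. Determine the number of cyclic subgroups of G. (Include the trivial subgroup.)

A cyclic subgroup of order d is generated by each of its φ(d) elements of order d, so the cyclic subgroups of order d number (#elements of order d)/φ(d).
Cyclic subgroups by order — order 1: 1; order 2: 3; order 4: 2; order 5: 1; order 10: 3; order 20: 2.
Total: 12.

12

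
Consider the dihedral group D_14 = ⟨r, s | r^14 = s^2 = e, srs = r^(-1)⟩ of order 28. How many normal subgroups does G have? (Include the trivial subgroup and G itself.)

7

G has 28 subgroups. Checking conjugation-invariance by order — order 1: 1/1 normal; order 2: 1/15 normal; order 4: 0/7 normal; order 7: 1/1 normal; order 14: 3/3 normal; order 28: 1/1 normal.
Total normal subgroups: 7.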